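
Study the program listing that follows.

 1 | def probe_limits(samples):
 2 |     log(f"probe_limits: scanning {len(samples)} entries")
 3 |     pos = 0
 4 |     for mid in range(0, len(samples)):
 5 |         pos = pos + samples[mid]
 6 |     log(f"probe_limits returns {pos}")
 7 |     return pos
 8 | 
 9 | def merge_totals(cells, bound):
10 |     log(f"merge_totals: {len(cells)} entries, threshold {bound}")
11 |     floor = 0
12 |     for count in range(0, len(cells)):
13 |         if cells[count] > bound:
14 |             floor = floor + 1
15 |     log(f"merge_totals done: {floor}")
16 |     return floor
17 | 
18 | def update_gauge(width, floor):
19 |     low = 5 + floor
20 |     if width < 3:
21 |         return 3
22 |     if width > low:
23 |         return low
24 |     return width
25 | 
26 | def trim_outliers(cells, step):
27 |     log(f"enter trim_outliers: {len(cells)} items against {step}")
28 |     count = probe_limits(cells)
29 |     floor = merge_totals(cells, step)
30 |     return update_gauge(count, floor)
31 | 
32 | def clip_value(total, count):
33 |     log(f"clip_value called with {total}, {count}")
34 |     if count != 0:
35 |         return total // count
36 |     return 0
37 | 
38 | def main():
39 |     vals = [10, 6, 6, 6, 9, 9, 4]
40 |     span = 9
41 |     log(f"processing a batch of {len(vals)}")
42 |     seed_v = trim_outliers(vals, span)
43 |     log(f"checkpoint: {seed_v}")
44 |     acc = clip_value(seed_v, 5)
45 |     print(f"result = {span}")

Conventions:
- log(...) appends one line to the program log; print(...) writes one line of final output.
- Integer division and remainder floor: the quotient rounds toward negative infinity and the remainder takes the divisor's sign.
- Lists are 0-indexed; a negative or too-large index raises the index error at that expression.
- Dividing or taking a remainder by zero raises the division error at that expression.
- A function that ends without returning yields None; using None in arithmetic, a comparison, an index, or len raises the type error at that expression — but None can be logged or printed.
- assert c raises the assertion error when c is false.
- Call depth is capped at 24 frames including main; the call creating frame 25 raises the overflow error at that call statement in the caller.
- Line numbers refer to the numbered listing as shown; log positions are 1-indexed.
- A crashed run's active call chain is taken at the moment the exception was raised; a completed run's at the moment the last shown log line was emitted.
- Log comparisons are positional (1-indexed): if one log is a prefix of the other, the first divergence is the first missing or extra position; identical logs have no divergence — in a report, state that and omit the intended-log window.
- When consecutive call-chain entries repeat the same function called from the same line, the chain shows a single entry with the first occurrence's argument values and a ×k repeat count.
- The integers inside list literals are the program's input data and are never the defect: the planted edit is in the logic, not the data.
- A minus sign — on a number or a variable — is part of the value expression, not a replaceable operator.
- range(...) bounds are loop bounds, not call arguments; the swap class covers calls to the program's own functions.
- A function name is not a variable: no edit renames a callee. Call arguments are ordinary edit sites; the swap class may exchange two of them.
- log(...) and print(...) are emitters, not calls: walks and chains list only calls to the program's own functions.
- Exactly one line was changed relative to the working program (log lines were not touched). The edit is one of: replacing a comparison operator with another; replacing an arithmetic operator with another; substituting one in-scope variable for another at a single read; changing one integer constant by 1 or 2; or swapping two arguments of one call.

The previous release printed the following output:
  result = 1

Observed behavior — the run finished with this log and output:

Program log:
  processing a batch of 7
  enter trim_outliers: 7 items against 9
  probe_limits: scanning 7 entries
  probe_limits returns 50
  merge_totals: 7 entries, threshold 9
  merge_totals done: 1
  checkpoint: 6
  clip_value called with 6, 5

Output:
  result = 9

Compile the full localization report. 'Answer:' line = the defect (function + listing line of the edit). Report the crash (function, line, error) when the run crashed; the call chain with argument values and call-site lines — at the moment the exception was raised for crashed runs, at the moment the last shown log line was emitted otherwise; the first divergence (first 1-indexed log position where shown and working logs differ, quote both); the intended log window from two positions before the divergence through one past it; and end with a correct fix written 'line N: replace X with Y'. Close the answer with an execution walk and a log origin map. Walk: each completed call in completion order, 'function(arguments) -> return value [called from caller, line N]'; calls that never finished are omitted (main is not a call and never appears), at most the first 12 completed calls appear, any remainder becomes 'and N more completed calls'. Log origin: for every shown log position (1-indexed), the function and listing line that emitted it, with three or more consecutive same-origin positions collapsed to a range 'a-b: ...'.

Answer: the defect is in main at line 45.
Key observation: Every logged value matches the working version; the printed result is what differs.
Call chain: main -> clip_value(6, 5) (called at line 44).
First divergence: none — the logs agree in full.
Execution walk:
  probe_limits([10, 6, 6, 6, 9, 9, 4]) -> 50  [called from trim_outliers, line 28]
  merge_totals([10, 6, 6, 6, 9, 9, 4], 9) -> 1  [called from trim_outliers, line 29]
  update_gauge(50, 1) -> 6  [called from trim_outliers, line 30]
  trim_outliers([10, 6, 6, 6, 9, 9, 4], 9) -> 6  [called from main, line 42]
  clip_value(6, 5) -> 1  [called from main, line 44]
Origin of each log line:
  1 — main, line 41
  2 — trim_outliers, line 27
  3 — probe_limits, line 2
  4 — probe_limits, line 6
  5 — merge_totals, line 10
  6 — merge_totals, line 15
  7 — main, line 43
  8 — clip_value, line 33
A correct fix: line 45: replace `span` with `acc`.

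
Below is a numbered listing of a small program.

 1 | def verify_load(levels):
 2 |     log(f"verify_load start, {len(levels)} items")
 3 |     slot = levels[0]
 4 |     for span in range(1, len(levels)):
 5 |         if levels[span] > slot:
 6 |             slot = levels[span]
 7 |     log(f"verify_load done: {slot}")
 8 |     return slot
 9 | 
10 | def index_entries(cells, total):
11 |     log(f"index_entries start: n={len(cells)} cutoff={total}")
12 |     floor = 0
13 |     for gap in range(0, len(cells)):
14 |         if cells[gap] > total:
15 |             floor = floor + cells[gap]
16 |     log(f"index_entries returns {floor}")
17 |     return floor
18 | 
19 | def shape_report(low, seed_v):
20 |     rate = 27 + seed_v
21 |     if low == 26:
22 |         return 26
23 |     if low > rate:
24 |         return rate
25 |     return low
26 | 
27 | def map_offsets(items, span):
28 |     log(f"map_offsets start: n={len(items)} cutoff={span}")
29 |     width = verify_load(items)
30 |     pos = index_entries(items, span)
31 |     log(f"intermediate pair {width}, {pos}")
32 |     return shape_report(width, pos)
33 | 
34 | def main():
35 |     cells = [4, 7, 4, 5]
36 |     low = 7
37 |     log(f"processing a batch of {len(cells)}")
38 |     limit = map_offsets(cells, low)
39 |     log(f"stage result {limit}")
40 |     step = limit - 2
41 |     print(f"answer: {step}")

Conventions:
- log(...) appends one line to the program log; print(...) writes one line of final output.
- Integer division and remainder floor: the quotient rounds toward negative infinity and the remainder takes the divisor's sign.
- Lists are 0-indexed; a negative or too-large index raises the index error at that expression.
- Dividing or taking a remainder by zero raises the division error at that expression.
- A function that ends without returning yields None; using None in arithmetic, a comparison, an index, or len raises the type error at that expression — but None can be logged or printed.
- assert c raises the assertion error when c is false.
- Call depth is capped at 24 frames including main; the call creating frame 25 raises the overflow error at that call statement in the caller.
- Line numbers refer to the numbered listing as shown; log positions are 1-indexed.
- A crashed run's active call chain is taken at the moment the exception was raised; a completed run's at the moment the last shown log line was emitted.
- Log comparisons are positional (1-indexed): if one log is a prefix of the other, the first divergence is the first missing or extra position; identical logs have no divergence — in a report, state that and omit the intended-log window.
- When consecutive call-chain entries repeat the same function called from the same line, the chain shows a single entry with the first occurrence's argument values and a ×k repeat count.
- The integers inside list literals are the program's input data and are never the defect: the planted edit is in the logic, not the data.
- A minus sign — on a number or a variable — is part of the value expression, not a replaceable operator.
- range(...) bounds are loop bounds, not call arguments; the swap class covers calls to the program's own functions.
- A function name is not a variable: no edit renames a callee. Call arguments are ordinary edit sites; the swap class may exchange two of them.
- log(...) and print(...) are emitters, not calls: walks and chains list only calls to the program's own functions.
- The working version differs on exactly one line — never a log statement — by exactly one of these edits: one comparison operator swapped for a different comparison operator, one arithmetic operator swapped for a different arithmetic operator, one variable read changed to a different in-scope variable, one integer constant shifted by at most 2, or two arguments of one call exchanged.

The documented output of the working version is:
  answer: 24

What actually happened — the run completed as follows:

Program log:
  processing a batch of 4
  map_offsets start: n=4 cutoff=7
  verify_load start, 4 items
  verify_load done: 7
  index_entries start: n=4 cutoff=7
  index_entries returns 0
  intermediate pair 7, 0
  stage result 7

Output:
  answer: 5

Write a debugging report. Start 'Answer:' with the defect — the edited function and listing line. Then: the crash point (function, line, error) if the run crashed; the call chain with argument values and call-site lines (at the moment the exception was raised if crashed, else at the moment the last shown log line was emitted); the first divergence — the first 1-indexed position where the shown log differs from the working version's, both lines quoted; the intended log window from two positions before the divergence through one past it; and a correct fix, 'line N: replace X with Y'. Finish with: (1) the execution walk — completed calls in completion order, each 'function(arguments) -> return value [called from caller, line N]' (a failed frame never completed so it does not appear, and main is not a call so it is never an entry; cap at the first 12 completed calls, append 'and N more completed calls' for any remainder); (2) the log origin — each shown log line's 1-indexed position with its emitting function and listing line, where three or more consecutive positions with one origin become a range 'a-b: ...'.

Answer: the defect is in shape_report at line 21.
The tell: The log first diverges at position 8: the faulty run prints 'stage result 7' where the working version prints 'stage result 26'.
Call chain: main.
First divergence: position 8 — the shown line 'stage result 7' should read 'stage result 26'.
Intended log window:
  6: index_entries returns 0
  7: intermediate pair 7, 0
  8: stage result 26
Execution walk:
  verify_load([4, 7, 4, 5]) -> 7  [called from map_offsets, line 29]
  index_entries([4, 7, 4, 5], 7) -> 0  [called from map_offsets, line 30]
  shape_report(7, 0) -> 7  [called from map_offsets, line 32]
  map_offsets([4, 7, 4, 5], 7) -> 7  [called from main, line 38]
Origin of each log line:
  1 — main, line 37
  2 — map_offsets, line 28
  3 — verify_load, line 2
  4 — verify_load, line 7
  5 — index_entries, line 11
  6 — index_entries, line 16
  7 — map_offsets, line 31
  8 — main, line 39
A correct fix: line 21: replace `==` with `<`.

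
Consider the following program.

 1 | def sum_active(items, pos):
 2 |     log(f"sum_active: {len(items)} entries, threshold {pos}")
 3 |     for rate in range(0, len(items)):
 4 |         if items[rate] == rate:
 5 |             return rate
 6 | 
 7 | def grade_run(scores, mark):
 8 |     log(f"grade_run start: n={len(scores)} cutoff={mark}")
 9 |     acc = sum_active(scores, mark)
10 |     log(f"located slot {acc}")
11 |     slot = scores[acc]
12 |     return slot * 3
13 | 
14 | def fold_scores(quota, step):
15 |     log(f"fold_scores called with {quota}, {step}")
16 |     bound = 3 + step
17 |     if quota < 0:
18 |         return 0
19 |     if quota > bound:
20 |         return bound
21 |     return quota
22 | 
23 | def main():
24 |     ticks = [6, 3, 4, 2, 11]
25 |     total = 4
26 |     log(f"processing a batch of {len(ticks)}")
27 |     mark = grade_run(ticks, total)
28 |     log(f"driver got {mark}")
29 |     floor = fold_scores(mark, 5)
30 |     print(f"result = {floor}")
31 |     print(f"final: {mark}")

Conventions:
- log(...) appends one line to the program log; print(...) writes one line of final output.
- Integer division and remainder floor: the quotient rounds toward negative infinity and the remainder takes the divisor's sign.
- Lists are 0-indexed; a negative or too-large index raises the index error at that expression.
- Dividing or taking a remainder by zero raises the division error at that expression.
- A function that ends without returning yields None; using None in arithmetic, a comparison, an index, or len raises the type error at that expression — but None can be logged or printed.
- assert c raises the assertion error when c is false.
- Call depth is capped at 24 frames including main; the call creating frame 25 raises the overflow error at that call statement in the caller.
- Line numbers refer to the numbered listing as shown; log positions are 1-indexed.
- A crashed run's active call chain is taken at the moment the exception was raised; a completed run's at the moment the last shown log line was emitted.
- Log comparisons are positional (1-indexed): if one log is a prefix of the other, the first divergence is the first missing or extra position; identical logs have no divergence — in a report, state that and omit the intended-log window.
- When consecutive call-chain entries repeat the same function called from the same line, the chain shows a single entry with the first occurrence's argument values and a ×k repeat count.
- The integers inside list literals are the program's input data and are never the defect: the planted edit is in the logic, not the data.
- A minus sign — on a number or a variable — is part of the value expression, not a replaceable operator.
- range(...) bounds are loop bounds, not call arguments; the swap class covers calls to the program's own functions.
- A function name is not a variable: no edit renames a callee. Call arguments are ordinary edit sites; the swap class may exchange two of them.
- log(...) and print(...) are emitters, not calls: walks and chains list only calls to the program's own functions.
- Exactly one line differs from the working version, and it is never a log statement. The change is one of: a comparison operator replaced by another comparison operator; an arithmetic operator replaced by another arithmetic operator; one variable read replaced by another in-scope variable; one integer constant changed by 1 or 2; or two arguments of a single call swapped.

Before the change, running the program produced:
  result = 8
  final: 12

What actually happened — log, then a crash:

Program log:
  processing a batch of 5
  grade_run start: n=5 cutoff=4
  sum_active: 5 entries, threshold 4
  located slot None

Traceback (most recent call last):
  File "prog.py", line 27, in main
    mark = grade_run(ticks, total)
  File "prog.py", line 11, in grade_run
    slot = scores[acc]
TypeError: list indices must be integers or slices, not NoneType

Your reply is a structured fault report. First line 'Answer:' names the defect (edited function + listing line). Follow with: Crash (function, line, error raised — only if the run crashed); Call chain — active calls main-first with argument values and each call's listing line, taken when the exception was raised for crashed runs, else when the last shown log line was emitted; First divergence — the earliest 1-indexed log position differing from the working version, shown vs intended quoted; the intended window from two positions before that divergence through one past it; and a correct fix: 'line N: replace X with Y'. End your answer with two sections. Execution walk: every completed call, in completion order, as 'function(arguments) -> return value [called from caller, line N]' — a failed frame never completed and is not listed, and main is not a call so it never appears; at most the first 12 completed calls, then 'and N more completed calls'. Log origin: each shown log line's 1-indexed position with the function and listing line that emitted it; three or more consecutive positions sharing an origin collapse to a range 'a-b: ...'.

Answer: the defect is in sum_active at line 4.
Key fact: Everything matches until log position 4, which reads 'located slot None' in place of 'located slot 2'.
Crash: grade_run, line 11, TypeError.
Call chain: main -> grade_run([6, 3, 4, 2, 11], 4) (called at line 27).
First divergence: position 4; shown 'located slot None' vs intended 'located slot 2'.
Intended log window:
  2: grade_run start: n=5 cutoff=4
  3: sum_active: 5 entries, threshold 4
  4: located slot 2
  5: driver got 12
Execution walk:
  sum_active([6, 3, 4, 2, 11], 4) -> None  [called from grade_run, line 9]
Log line origins:
  1: logged in main at line 26
  2: logged in grade_run at line 8
  3: logged in sum_active at line 2
  4: logged in grade_run at line 10
A correct fix: line 4: replace `items[rate] == rate` with `items[rate] == pos`.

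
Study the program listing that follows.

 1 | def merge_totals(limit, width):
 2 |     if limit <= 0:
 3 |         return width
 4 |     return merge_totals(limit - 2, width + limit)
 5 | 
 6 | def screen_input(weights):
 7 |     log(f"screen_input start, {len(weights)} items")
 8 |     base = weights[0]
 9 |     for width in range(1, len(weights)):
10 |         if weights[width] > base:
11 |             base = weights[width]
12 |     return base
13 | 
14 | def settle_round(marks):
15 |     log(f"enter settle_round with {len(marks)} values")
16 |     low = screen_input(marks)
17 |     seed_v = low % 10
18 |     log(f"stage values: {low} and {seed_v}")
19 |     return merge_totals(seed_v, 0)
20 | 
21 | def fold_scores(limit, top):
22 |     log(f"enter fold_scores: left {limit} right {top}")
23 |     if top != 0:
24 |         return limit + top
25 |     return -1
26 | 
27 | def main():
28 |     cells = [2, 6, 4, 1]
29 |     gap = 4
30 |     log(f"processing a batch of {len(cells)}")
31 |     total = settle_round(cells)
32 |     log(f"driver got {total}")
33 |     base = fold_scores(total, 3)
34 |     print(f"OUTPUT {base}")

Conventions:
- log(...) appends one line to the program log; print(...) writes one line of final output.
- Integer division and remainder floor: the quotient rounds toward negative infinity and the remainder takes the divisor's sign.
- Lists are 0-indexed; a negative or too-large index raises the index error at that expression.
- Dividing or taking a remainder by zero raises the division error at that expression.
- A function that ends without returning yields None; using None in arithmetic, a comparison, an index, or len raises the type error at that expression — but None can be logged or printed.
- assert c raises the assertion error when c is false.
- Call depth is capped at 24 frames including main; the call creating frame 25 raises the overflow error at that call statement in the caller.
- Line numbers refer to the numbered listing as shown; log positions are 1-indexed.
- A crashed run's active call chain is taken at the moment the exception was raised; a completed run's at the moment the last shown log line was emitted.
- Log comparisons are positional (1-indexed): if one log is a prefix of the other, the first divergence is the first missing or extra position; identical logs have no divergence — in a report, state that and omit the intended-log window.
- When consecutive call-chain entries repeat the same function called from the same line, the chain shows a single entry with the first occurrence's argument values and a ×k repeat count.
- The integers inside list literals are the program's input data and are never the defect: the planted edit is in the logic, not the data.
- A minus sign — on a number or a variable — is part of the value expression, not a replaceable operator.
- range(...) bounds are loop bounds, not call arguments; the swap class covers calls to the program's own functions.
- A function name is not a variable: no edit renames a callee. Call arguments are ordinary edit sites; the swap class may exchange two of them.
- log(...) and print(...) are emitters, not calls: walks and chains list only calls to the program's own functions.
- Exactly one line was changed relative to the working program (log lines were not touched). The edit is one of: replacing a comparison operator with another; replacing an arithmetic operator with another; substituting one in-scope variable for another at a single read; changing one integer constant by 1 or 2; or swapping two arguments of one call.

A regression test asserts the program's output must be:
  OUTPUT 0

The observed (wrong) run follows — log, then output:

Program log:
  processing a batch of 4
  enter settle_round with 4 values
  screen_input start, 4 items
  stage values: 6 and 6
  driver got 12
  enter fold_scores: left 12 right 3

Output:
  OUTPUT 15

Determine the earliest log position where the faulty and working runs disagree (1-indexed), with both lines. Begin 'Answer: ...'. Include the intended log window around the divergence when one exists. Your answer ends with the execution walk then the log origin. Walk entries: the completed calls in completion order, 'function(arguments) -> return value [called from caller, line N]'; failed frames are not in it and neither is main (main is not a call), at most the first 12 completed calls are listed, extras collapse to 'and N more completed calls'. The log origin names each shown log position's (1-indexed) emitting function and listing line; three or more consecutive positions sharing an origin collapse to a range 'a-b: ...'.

Answer: none; the two logs match at every position.
Execution walk:
  screen_input([2, 6, 4, 1]) -> 6  [called from settle_round, line 16]
  merge_totals(0, 12) -> 12  [called from merge_totals, line 4]
  merge_totals(2, 10) -> 12  [called from merge_totals, line 4]
  merge_totals(4, 6) -> 12  [called from merge_totals, line 4]
  merge_totals(6, 0) -> 12  [called from settle_round, line 19]
  settle_round([2, 6, 4, 1]) -> 12  [called from main, line 31]
  fold_scores(12, 3) -> 15  [called from main, line 33]
Origin of each log line:
  1: logged in main at line 30
  2: logged in settle_round at line 15
  3: logged in screen_input at line 7
  4: logged in settle_round at line 18
  5: logged in main at line 32
  6: logged in fold_scores at line 22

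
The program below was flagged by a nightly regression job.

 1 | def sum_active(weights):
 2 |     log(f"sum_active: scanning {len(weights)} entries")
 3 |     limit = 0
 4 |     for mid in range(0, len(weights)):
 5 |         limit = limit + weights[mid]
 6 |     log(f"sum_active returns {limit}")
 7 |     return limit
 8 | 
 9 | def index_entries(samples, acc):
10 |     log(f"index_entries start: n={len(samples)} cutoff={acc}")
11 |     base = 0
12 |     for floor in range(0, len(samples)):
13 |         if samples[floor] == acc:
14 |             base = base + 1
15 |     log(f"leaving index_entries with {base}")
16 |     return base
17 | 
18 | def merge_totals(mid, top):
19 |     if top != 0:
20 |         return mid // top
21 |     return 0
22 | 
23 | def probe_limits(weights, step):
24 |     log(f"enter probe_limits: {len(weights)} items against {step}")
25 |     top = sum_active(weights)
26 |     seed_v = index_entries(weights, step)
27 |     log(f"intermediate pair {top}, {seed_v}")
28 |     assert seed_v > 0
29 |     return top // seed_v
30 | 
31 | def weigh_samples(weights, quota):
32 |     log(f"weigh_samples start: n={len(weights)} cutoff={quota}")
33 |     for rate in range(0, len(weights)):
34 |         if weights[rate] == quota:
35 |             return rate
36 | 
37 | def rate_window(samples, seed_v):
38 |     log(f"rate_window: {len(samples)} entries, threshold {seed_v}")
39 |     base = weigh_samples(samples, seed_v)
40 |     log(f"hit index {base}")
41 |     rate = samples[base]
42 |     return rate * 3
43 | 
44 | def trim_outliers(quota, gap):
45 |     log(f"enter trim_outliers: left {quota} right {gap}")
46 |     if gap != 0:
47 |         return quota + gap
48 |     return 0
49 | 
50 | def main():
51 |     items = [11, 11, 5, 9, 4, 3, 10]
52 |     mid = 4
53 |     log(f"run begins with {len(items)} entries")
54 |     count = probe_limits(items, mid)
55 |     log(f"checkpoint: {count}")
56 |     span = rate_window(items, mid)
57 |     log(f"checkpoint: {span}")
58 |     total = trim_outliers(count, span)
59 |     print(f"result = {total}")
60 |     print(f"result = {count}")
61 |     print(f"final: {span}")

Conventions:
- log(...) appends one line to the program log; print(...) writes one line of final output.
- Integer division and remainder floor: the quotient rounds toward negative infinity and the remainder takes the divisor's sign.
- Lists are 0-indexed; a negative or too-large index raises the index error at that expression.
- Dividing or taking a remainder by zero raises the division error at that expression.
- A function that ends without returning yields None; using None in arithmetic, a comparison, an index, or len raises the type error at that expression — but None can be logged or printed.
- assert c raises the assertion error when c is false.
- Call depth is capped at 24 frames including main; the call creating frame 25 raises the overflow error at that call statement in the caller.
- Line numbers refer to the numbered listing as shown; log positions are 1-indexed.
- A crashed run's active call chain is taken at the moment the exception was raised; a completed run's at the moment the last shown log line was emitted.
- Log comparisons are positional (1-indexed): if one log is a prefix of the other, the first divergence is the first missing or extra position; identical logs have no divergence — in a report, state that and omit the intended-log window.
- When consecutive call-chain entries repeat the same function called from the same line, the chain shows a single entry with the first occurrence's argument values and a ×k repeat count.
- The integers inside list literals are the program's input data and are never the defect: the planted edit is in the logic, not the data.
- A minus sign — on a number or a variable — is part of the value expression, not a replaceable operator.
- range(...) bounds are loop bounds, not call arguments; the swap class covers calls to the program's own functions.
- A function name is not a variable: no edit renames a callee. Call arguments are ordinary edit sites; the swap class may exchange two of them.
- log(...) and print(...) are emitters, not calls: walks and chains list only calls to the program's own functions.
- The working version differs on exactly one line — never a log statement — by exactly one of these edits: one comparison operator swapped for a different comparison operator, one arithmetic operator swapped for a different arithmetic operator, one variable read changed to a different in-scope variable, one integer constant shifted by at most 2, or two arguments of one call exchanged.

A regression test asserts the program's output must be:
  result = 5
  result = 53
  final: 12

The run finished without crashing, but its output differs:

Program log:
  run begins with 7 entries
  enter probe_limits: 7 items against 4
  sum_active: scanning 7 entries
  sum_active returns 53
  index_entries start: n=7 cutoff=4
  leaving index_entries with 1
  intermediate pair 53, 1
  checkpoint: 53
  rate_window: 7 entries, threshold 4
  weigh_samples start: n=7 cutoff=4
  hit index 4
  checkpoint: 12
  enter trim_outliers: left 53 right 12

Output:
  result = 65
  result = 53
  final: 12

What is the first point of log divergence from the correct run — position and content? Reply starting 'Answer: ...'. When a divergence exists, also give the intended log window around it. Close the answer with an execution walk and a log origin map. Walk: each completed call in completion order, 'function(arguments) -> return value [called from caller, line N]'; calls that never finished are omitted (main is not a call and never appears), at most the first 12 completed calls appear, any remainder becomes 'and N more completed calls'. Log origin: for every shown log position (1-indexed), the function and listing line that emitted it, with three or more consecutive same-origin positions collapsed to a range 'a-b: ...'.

Answer: none; the two logs match at every position.
Execution walk:
  sum_active([11, 11, 5, 9, 4, 3, 10]) -> 53  [called from probe_limits, line 25]
  index_entries([11, 11, 5, 9, 4, 3, 10], 4) -> 1  [called from probe_limits, line 26]
  probe_limits([11, 11, 5, 9, 4, 3, 10], 4) -> 53  [called from main, line 54]
  weigh_samples([11, 11, 5, 9, 4, 3, 10], 4) -> 4  [called from rate_window, line 39]
  rate_window([11, 11, 5, 9, 4, 3, 10], 4) -> 12  [called from main, line 56]
  trim_outliers(53, 12) -> 65  [called from main, line 58]
Log origins:
  1: logged in main at line 53
  2: logged in probe_limits at line 24
  3: logged in sum_active at line 2
  4: logged in sum_active at line 6
  5: logged in index_entries at line 10
  6: logged in index_entries at line 15
  7: logged in probe_limits at line 27
  8: logged in main at line 55
  9: logged in rate_window at line 38
  10: logged in weigh_samples at line 32
  11: logged in rate_window at line 40
  12: logged in main at line 57
  13: logged in trim_outliers at line 45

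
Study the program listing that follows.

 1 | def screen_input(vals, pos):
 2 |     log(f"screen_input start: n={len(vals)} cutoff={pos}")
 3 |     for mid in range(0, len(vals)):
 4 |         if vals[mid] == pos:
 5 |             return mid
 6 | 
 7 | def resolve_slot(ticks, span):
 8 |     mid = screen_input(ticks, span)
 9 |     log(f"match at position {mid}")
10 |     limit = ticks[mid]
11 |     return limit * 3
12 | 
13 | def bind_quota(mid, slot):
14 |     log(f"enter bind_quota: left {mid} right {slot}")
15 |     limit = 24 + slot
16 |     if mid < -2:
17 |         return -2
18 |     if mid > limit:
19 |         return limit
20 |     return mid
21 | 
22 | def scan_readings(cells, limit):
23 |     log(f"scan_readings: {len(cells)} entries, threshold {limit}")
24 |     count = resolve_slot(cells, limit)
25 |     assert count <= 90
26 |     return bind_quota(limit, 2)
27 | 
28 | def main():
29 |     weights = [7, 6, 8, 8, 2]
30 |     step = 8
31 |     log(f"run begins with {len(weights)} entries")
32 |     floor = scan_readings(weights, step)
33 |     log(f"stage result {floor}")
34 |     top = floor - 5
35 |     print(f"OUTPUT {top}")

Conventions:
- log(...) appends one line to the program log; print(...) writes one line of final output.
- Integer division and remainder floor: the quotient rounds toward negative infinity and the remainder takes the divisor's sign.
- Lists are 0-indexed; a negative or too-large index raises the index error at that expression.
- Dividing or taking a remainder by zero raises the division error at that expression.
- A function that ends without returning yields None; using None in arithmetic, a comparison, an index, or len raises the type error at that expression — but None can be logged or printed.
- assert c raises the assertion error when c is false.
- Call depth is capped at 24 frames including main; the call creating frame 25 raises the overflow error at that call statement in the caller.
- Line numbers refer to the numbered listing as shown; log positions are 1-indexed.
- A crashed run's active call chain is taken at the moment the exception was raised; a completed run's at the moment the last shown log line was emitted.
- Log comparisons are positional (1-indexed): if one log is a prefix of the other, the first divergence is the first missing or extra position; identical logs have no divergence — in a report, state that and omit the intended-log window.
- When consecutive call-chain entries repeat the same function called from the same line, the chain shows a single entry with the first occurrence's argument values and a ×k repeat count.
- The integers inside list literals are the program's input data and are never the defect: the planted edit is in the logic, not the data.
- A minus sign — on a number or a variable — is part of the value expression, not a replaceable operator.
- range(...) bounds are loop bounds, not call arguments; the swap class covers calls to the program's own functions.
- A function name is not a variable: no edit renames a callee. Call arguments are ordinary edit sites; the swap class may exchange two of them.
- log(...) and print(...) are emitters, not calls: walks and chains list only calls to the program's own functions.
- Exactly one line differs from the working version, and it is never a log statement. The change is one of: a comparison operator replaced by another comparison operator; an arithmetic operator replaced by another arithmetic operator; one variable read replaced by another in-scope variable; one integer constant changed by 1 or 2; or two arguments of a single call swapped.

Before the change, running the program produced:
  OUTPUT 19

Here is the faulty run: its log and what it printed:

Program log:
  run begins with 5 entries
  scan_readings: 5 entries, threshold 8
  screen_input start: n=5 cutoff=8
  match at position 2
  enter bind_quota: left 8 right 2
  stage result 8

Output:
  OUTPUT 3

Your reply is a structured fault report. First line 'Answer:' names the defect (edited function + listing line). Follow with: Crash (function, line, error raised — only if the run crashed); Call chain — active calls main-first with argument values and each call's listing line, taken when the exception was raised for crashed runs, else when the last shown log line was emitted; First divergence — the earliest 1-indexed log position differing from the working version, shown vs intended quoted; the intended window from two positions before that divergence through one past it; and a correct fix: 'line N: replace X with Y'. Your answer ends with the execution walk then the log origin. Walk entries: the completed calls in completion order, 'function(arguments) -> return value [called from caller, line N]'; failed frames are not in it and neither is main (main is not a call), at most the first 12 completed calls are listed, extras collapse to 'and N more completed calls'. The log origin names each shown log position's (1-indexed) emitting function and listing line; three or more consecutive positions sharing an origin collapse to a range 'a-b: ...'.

Answer: the defect is in scan_readings at line 26.
Key fact: Position 5 is the first bad log line: 'enter bind_quota: left 8 right 2' should read 'enter bind_quota: left 24 right 2'.
Call chain: main.
First divergence: at position 5 the run shows 'enter bind_quota: left 8 right 2' where the working version logs 'enter bind_quota: left 24 right 2'.
Intended log window:
  3: screen_input start: n=5 cutoff=8
  4: match at position 2
  5: enter bind_quota: left 24 right 2
  6: stage result 24
Execution walk:
  screen_input([7, 6, 8, 8, 2], 8) -> 2  [called from resolve_slot, line 8]
  resolve_slot([7, 6, 8, 8, 2], 8) -> 24  [called from scan_readings, line 24]
  bind_quota(8, 2) -> 8  [called from scan_readings, line 26]
  scan_readings([7, 6, 8, 8, 2], 8) -> 8  [called from main, line 32]
Log origins:
  1: emitted by main (line 31)
  2: emitted by scan_readings (line 23)
  3: emitted by screen_input (line 2)
  4: emitted by resolve_slot (line 9)
  5: emitted by bind_quota (line 14)
  6: emitted by main (line 33)
A correct fix: line 26: replace `limit` with `count`.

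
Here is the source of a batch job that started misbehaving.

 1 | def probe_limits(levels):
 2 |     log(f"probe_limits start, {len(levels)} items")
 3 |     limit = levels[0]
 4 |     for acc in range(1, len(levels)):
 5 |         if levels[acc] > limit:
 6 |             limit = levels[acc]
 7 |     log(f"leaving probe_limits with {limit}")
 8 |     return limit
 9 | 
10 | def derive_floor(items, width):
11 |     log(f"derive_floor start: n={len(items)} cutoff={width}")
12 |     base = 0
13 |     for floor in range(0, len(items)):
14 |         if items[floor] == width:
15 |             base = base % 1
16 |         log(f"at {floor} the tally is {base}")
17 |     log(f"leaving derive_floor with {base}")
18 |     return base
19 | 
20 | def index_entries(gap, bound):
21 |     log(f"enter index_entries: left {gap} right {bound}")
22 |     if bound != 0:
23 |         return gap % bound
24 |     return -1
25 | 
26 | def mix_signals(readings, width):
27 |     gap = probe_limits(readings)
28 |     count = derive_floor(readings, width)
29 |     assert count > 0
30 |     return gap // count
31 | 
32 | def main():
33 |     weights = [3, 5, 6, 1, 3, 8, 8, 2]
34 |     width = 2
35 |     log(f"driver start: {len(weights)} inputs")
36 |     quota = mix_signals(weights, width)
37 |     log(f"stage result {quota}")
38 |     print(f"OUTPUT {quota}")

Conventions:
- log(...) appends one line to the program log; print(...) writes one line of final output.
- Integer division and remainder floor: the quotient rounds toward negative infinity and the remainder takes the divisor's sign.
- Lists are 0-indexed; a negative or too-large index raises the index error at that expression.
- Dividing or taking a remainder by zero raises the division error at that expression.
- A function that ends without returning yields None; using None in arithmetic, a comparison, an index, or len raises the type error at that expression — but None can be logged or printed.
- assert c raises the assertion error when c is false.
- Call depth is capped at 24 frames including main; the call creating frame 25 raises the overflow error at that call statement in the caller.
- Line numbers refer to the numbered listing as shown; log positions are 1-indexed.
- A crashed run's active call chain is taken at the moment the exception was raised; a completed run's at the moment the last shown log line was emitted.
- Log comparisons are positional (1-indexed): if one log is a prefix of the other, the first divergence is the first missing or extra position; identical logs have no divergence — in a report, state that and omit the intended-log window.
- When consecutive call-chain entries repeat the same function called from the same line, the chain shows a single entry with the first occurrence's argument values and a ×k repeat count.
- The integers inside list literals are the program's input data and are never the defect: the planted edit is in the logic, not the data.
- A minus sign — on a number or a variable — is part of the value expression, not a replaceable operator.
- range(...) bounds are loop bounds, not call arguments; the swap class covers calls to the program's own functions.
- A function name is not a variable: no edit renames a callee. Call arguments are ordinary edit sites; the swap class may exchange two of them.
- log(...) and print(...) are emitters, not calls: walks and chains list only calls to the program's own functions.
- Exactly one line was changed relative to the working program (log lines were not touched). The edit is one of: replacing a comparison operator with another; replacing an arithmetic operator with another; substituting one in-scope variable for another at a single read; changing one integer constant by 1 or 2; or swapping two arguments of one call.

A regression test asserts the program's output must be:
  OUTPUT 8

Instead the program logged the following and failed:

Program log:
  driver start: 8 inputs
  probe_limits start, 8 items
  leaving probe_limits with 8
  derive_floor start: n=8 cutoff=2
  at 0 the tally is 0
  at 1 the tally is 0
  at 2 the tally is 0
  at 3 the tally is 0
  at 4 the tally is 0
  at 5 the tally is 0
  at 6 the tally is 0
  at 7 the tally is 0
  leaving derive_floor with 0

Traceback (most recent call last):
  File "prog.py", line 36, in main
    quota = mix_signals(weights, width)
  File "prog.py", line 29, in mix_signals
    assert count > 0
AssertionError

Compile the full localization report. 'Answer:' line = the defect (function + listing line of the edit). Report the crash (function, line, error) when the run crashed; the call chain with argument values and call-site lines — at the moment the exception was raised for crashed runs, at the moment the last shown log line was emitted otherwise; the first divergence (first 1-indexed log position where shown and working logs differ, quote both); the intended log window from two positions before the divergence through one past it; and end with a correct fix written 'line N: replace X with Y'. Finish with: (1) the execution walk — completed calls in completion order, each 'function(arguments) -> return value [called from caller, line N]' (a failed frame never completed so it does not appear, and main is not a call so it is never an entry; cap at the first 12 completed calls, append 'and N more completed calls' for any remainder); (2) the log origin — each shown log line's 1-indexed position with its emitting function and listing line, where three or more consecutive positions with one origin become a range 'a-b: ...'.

Answer: the defect is in derive_floor at line 15.
Key fact: Everything matches until log position 12, which reads 'at 7 the tally is 0' in place of 'at 7 the tally is 1'.
Crash: mix_signals, line 29, AssertionError.
Call chain: main -> mix_signals([3, 5, 6, 1, 3, 8, 8, 2], 2) (called at line 36).
First divergence: position 12; shown 'at 7 the tally is 0' vs intended 'at 7 the tally is 1'.
Intended log window:
  10: at 5 the tally is 0
  11: at 6 the tally is 0
  12: at 7 the tally is 1
  13: leaving derive_floor with 1
Execution walk:
  probe_limits([3, 5, 6, 1, 3, 8, 8, 2]) -> 8  [called from mix_signals, line 27]
  derive_floor([3, 5, 6, 1, 3, 8, 8, 2], 2) -> 0  [called from mix_signals, line 28]
Log origins:
  1: emitted by main (line 35)
  2: emitted by probe_limits (line 2)
  3: emitted by probe_limits (line 7)
  4: emitted by derive_floor (line 11)
  5-12: emitted by derive_floor (line 16)
  13: emitted by derive_floor (line 17)
A correct fix: line 15: replace `%` with `+`.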